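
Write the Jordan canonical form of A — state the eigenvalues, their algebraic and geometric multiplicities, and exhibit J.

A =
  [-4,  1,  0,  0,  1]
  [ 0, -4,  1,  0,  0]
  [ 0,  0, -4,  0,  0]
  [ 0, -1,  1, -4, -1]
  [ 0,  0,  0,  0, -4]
J_3(-4) ⊕ J_1(-4) ⊕ J_1(-4)

The characteristic polynomial is
  det(x·I − A) = x^5 + 20*x^4 + 160*x^3 + 640*x^2 + 1280*x + 1024 = (x + 4)^5

Eigenvalues and multiplicities (the geometric multiplicity of λ is n − rank(A − λI), which equals the number of Jordan blocks for λ):
  λ = -4: algebraic multiplicity = 5, geometric multiplicity = 3

Determining the block sizes for each eigenvalue:
  λ = -4: with am = 5 and gm = 3, the partition is not yet determined (e.g. several partitions of 5 into 3 parts exist). Let N = A − (-4)·I. Computing rank(N^1) = 2, rank(N^2) = 1, rank(N^3) = 0; the number of blocks of size ≥ j is rank(N^{j−1}) − rank(N^j), giving [3, 1, 1]. So we have 1 block(s) of size 3, 2 block(s) of size 1 → block sizes [3, 1, 1]

Assembling the blocks gives a Jordan form
J =
  [-4,  1,  0,  0,  0]
  [ 0, -4,  1,  0,  0]
  [ 0,  0, -4,  0,  0]
  [ 0,  0,  0, -4,  0]
  [ 0,  0,  0,  0, -4]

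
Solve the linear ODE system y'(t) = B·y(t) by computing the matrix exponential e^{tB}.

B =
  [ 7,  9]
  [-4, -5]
e^{tB} =
  [6*t*exp(t) + exp(t), 9*t*exp(t)]
  [-4*t*exp(t), -6*t*exp(t) + exp(t)]

Strategy: write B = P · J · P⁻¹ where J is a Jordan canonical form, so e^{tB} = P · e^{tJ} · P⁻¹, and e^{tJ} can be computed block-by-block.

B has Jordan form
J =
  [1, 1]
  [0, 1]
(up to reordering of blocks).

Per-block formulas:
  For a 2×2 Jordan block J_2(1): exp(t · J_2(1)) = e^(1t)·(I + t·N), where N is the 2×2 nilpotent shift.

After assembling e^{tJ} and conjugating by P, we get:

e^{tB} =
  [6*t*exp(t) + exp(t), 9*t*exp(t)]
  [-4*t*exp(t), -6*t*exp(t) + exp(t)]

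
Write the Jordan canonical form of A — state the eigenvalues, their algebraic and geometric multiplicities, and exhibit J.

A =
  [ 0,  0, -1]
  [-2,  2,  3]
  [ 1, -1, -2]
J_3(0)

The characteristic polynomial is
  det(x·I − A) = x^3

Eigenvalues and multiplicities (the geometric multiplicity of λ is n − rank(A − λI), which equals the number of Jordan blocks for λ):
  λ = 0: algebraic multiplicity = 3, geometric multiplicity = 1

Determining the block sizes for each eigenvalue:
  λ = 0: one block (gm = 1), so the single block has size am = 3 → block sizes [3]

Assembling the blocks gives a Jordan form
J =
  [0, 1, 0]
  [0, 0, 1]
  [0, 0, 0]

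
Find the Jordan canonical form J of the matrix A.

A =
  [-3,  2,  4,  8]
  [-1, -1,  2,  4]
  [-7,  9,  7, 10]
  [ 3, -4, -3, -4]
J_3(-1) ⊕ J_1(2)

The characteristic polynomial is
  det(x·I − A) = x^4 + x^3 - 3*x^2 - 5*x - 2 = (x - 2)*(x + 1)^3

Eigenvalues and multiplicities (the geometric multiplicity of λ is n − rank(A − λI), which equals the number of Jordan blocks for λ):
  λ = -1: algebraic multiplicity = 3, geometric multiplicity = 1
  λ = 2: algebraic multiplicity = 1, geometric multiplicity = 1

Determining the block sizes for each eigenvalue:
  λ = -1: one block (gm = 1), so the single block has size am = 3 → block sizes [3]
  λ = 2: one block (gm = 1), so the single block has size am = 1 → block sizes [1]

Assembling the blocks gives a Jordan form
J =
  [-1,  1,  0, 0]
  [ 0, -1,  1, 0]
  [ 0,  0, -1, 0]
  [ 0,  0,  0, 2]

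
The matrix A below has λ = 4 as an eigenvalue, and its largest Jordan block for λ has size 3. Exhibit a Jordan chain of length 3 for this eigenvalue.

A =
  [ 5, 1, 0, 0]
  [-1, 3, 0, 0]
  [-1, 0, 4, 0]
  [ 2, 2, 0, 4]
A Jordan chain for λ = 4 of length 3:
v_1 = (0, 0, -1, 0)ᵀ
v_2 = (1, -1, -1, 2)ᵀ
v_3 = (1, 0, 0, 0)ᵀ

Let N = A − (4)·I. We want v_3 with N^3 v_3 = 0 but N^2 v_3 ≠ 0; then v_{j-1} := N · v_j for j = 3, …, 2.

Pick v_3 = (1, 0, 0, 0)ᵀ.
Then v_2 = N · v_3 = (1, -1, -1, 2)ᵀ.
Then v_1 = N · v_2 = (0, 0, -1, 0)ᵀ.

Sanity check: (A − (4)·I) v_1 = (0, 0, 0, 0)ᵀ = 0. ✓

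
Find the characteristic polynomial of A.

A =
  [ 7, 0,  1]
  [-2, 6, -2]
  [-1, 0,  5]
x^3 - 18*x^2 + 108*x - 216

Expanding det(x·I − A) (e.g. by cofactor expansion or by noting that A is similar to its Jordan form J, which has the same characteristic polynomial as A) gives
  χ_A(x) = x^3 - 18*x^2 + 108*x - 216
which factors as (x - 6)^3. The eigenvalues (with algebraic multiplicities) are λ = 6 with multiplicity 3.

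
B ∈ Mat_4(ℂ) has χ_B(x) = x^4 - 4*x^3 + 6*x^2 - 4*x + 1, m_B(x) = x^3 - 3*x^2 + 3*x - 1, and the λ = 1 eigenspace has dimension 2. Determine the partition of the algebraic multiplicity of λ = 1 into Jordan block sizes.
Block sizes for λ = 1: [3, 1]

Step 1 — from the characteristic polynomial, algebraic multiplicity of λ = 1 is 4. From dim ker(B − (1)·I) = 2, there are exactly 2 Jordan blocks for λ = 1.
Step 2 — from the minimal polynomial, the factor (x − 1)^3 tells us the largest block for λ = 1 has size 3.
Step 3 — with total size 4, 2 blocks, and largest block 3, the block sizes (in nonincreasing order) are [3, 1].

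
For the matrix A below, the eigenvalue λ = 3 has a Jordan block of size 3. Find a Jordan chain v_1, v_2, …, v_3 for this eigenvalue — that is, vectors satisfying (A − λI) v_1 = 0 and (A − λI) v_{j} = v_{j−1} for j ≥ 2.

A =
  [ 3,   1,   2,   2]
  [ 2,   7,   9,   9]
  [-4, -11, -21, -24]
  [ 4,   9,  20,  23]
A Jordan chain for λ = 3 of length 3:
v_1 = (2, 8, -22, 18)ᵀ
v_2 = (0, 2, -4, 4)ᵀ
v_3 = (1, 0, 0, 0)ᵀ

Let N = A − (3)·I. We want v_3 with N^3 v_3 = 0 but N^2 v_3 ≠ 0; then v_{j-1} := N · v_j for j = 3, …, 2.

Pick v_3 = (1, 0, 0, 0)ᵀ.
Then v_2 = N · v_3 = (0, 2, -4, 4)ᵀ.
Then v_1 = N · v_2 = (2, 8, -22, 18)ᵀ.

Sanity check: (A − (3)·I) v_1 = (0, 0, 0, 0)ᵀ = 0. ✓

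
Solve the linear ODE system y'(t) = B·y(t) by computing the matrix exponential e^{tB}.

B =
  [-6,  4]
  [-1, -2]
e^{tB} =
  [-2*t*exp(-4*t) + exp(-4*t), 4*t*exp(-4*t)]
  [-t*exp(-4*t), 2*t*exp(-4*t) + exp(-4*t)]

Strategy: write B = P · J · P⁻¹ where J is a Jordan canonical form, so e^{tB} = P · e^{tJ} · P⁻¹, and e^{tJ} can be computed block-by-block.

B has Jordan form
J =
  [-4,  1]
  [ 0, -4]
(up to reordering of blocks).

Per-block formulas:
  For a 2×2 Jordan block J_2(-4): exp(t · J_2(-4)) = e^(-4t)·(I + t·N), where N is the 2×2 nilpotent shift.

After assembling e^{tJ} and conjugating by P, we get:

e^{tB} =
  [-2*t*exp(-4*t) + exp(-4*t), 4*t*exp(-4*t)]
  [-t*exp(-4*t), 2*t*exp(-4*t) + exp(-4*t)]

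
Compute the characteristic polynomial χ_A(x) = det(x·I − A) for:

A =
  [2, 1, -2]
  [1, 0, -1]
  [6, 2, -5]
x^3 + 3*x^2 + 3*x + 1

Expanding det(x·I − A) (e.g. by cofactor expansion or by noting that A is similar to its Jordan form J, which has the same characteristic polynomial as A) gives
  χ_A(x) = x^3 + 3*x^2 + 3*x + 1
which factors as (x + 1)^3. The eigenvalues (with algebraic multiplicities) are λ = -1 with multiplicity 3.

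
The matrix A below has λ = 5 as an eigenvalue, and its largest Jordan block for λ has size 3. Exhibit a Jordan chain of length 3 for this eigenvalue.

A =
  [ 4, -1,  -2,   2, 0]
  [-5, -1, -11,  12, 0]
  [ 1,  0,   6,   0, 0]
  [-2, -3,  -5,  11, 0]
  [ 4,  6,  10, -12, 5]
A Jordan chain for λ = 5 of length 3:
v_1 = (1, 5, -1, 2, -4)ᵀ
v_2 = (-1, -6, 0, -3, 6)ᵀ
v_3 = (0, 1, 0, 0, 0)ᵀ

Let N = A − (5)·I. We want v_3 with N^3 v_3 = 0 but N^2 v_3 ≠ 0; then v_{j-1} := N · v_j for j = 3, …, 2.

Pick v_3 = (0, 1, 0, 0, 0)ᵀ.
Then v_2 = N · v_3 = (-1, -6, 0, -3, 6)ᵀ.
Then v_1 = N · v_2 = (1, 5, -1, 2, -4)ᵀ.

Sanity check: (A − (5)·I) v_1 = (0, 0, 0, 0, 0)ᵀ = 0. ✓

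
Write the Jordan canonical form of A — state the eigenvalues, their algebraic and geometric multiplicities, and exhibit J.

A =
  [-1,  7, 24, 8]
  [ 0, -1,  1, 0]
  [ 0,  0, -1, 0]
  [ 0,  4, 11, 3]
J_3(-1) ⊕ J_1(3)

The characteristic polynomial is
  det(x·I − A) = x^4 - 6*x^2 - 8*x - 3 = (x - 3)*(x + 1)^3

Eigenvalues and multiplicities (the geometric multiplicity of λ is n − rank(A − λI), which equals the number of Jordan blocks for λ):
  λ = -1: algebraic multiplicity = 3, geometric multiplicity = 1
  λ = 3: algebraic multiplicity = 1, geometric multiplicity = 1

Determining the block sizes for each eigenvalue:
  λ = -1: one block (gm = 1), so the single block has size am = 3 → block sizes [3]
  λ = 3: one block (gm = 1), so the single block has size am = 1 → block sizes [1]

Assembling the blocks gives a Jordan form
J =
  [-1,  1,  0, 0]
  [ 0, -1,  1, 0]
  [ 0,  0, -1, 0]
  [ 0,  0,  0, 3]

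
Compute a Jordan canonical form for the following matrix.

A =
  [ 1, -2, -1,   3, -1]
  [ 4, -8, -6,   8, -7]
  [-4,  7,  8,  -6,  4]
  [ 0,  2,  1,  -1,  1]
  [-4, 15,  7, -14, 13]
J_3(1) ⊕ J_2(5)

The characteristic polynomial is
  det(x·I − A) = x^5 - 13*x^4 + 58*x^3 - 106*x^2 + 85*x - 25 = (x - 5)^2*(x - 1)^3

Eigenvalues and multiplicities (the geometric multiplicity of λ is n − rank(A − λI), which equals the number of Jordan blocks for λ):
  λ = 1: algebraic multiplicity = 3, geometric multiplicity = 1
  λ = 5: algebraic multiplicity = 2, geometric multiplicity = 1

Determining the block sizes for each eigenvalue:
  λ = 1: one block (gm = 1), so the single block has size am = 3 → block sizes [3]
  λ = 5: one block (gm = 1), so the single block has size am = 2 → block sizes [2]

Assembling the blocks gives a Jordan form
J =
  [1, 1, 0, 0, 0]
  [0, 1, 1, 0, 0]
  [0, 0, 1, 0, 0]
  [0, 0, 0, 5, 1]
  [0, 0, 0, 0, 5]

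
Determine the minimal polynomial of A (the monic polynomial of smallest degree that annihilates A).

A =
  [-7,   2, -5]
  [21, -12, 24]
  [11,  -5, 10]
x^3 + 9*x^2 + 27*x + 27

The characteristic polynomial is χ_A(x) = (x + 3)^3, so the eigenvalues are known. The minimal polynomial is
  m_A(x) = Π_λ (x − λ)^{k_λ}
where k_λ is the size of the *largest* Jordan block for λ (equivalently, the smallest k with (A − λI)^k v = 0 for every generalised eigenvector v of λ).

  λ = -3: largest Jordan block has size 3, contributing (x + 3)^3

So m_A(x) = (x + 3)^3 = x^3 + 9*x^2 + 27*x + 27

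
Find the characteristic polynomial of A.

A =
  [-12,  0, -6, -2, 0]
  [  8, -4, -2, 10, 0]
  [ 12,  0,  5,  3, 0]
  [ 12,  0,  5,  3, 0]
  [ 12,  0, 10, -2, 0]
x^5 + 8*x^4 + 16*x^3

Expanding det(x·I − A) (e.g. by cofactor expansion or by noting that A is similar to its Jordan form J, which has the same characteristic polynomial as A) gives
  χ_A(x) = x^5 + 8*x^4 + 16*x^3
which factors as x^3*(x + 4)^2. The eigenvalues (with algebraic multiplicities) are λ = -4 with multiplicity 2, λ = 0 with multiplicity 3.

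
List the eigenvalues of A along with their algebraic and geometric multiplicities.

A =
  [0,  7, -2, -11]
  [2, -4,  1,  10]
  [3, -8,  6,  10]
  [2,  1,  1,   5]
λ = -5: alg = 1, geom = 1; λ = 4: alg = 3, geom = 1

Step 1 — factor the characteristic polynomial to read off the algebraic multiplicities:
  χ_A(x) = (x - 4)^3*(x + 5)

Step 2 — compute geometric multiplicities via the rank-nullity identity g(λ) = n − rank(A − λI):
  rank(A − (-5)·I) = 3, so dim ker(A − (-5)·I) = n − 3 = 1
  rank(A − (4)·I) = 3, so dim ker(A − (4)·I) = n − 3 = 1

Summary:
  λ = -5: algebraic multiplicity = 1, geometric multiplicity = 1
  λ = 4: algebraic multiplicity = 3, geometric multiplicity = 1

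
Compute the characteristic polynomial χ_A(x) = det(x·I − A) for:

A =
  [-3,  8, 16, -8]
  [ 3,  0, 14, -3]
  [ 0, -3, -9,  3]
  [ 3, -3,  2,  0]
x^4 + 12*x^3 + 54*x^2 + 108*x + 81

Expanding det(x·I − A) (e.g. by cofactor expansion or by noting that A is similar to its Jordan form J, which has the same characteristic polynomial as A) gives
  χ_A(x) = x^4 + 12*x^3 + 54*x^2 + 108*x + 81
which factors as (x + 3)^4. The eigenvalues (with algebraic multiplicities) are λ = -3 with multiplicity 4.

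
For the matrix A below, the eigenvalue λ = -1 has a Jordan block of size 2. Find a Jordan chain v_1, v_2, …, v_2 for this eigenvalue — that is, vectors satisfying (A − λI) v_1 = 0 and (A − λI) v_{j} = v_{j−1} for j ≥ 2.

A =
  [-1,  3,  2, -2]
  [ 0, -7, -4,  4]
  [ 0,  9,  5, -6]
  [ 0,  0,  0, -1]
A Jordan chain for λ = -1 of length 2:
v_1 = (3, -6, 9, 0)ᵀ
v_2 = (0, 1, 0, 0)ᵀ

Let N = A − (-1)·I. We want v_2 with N^2 v_2 = 0 but N^1 v_2 ≠ 0; then v_{j-1} := N · v_j for j = 2, …, 2.

Pick v_2 = (0, 1, 0, 0)ᵀ.
Then v_1 = N · v_2 = (3, -6, 9, 0)ᵀ.

Sanity check: (A − (-1)·I) v_1 = (0, 0, 0, 0)ᵀ = 0. ✓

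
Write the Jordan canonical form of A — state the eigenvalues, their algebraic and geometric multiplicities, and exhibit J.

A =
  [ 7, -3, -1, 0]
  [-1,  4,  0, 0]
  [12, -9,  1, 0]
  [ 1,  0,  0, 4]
J_3(4) ⊕ J_1(4)

The characteristic polynomial is
  det(x·I − A) = x^4 - 16*x^3 + 96*x^2 - 256*x + 256 = (x - 4)^4

Eigenvalues and multiplicities (the geometric multiplicity of λ is n − rank(A − λI), which equals the number of Jordan blocks for λ):
  λ = 4: algebraic multiplicity = 4, geometric multiplicity = 2

Determining the block sizes for each eigenvalue:
  λ = 4: with am = 4 and gm = 2, the partition is not yet determined (e.g. several partitions of 4 into 2 parts exist). Let N = A − (4)·I. Computing rank(N^1) = 2, rank(N^2) = 1, rank(N^3) = 0; the number of blocks of size ≥ j is rank(N^{j−1}) − rank(N^j), giving [2, 1, 1]. So we have 1 block(s) of size 3, 1 block(s) of size 1 → block sizes [3, 1]

Assembling the blocks gives a Jordan form
J =
  [4, 1, 0, 0]
  [0, 4, 1, 0]
  [0, 0, 4, 0]
  [0, 0, 0, 4]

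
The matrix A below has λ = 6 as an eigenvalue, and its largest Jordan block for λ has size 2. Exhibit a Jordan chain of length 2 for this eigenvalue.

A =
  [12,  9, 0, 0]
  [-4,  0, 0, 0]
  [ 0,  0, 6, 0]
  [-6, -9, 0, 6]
A Jordan chain for λ = 6 of length 2:
v_1 = (6, -4, 0, -6)ᵀ
v_2 = (1, 0, 0, 0)ᵀ

Let N = A − (6)·I. We want v_2 with N^2 v_2 = 0 but N^1 v_2 ≠ 0; then v_{j-1} := N · v_j for j = 2, …, 2.

Pick v_2 = (1, 0, 0, 0)ᵀ.
Then v_1 = N · v_2 = (6, -4, 0, -6)ᵀ.

Sanity check: (A − (6)·I) v_1 = (0, 0, 0, 0)ᵀ = 0. ✓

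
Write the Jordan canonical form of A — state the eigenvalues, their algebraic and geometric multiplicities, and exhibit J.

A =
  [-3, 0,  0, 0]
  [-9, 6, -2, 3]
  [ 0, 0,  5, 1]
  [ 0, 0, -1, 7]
J_1(-3) ⊕ J_3(6)

The characteristic polynomial is
  det(x·I − A) = x^4 - 15*x^3 + 54*x^2 + 108*x - 648 = (x - 6)^3*(x + 3)

Eigenvalues and multiplicities (the geometric multiplicity of λ is n − rank(A − λI), which equals the number of Jordan blocks for λ):
  λ = -3: algebraic multiplicity = 1, geometric multiplicity = 1
  λ = 6: algebraic multiplicity = 3, geometric multiplicity = 1

Determining the block sizes for each eigenvalue:
  λ = -3: one block (gm = 1), so the single block has size am = 1 → block sizes [1]
  λ = 6: one block (gm = 1), so the single block has size am = 3 → block sizes [3]

Assembling the blocks gives a Jordan form
J =
  [-3, 0, 0, 0]
  [ 0, 6, 1, 0]
  [ 0, 0, 6, 1]
  [ 0, 0, 0, 6]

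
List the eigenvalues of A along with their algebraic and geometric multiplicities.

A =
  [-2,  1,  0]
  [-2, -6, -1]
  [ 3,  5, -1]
λ = -3: alg = 3, geom = 1

Step 1 — factor the characteristic polynomial to read off the algebraic multiplicities:
  χ_A(x) = (x + 3)^3

Step 2 — compute geometric multiplicities via the rank-nullity identity g(λ) = n − rank(A − λI):
  rank(A − (-3)·I) = 2, so dim ker(A − (-3)·I) = n − 2 = 1

Summary:
  λ = -3: algebraic multiplicity = 3, geometric multiplicity = 1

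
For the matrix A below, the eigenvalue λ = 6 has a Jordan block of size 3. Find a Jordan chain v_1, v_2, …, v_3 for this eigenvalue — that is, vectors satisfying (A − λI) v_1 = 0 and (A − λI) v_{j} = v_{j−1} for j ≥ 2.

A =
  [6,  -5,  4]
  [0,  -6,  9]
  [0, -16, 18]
A Jordan chain for λ = 6 of length 3:
v_1 = (-4, 0, 0)ᵀ
v_2 = (-5, -12, -16)ᵀ
v_3 = (0, 1, 0)ᵀ

Let N = A − (6)·I. We want v_3 with N^3 v_3 = 0 but N^2 v_3 ≠ 0; then v_{j-1} := N · v_j for j = 3, …, 2.

Pick v_3 = (0, 1, 0)ᵀ.
Then v_2 = N · v_3 = (-5, -12, -16)ᵀ.
Then v_1 = N · v_2 = (-4, 0, 0)ᵀ.

Sanity check: (A − (6)·I) v_1 = (0, 0, 0)ᵀ = 0. ✓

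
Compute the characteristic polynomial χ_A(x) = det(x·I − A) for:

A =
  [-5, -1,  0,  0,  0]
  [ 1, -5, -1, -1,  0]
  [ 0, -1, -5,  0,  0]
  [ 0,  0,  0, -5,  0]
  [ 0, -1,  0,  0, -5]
x^5 + 25*x^4 + 250*x^3 + 1250*x^2 + 3125*x + 3125

Expanding det(x·I − A) (e.g. by cofactor expansion or by noting that A is similar to its Jordan form J, which has the same characteristic polynomial as A) gives
  χ_A(x) = x^5 + 25*x^4 + 250*x^3 + 1250*x^2 + 3125*x + 3125
which factors as (x + 5)^5. The eigenvalues (with algebraic multiplicities) are λ = -5 with multiplicity 5.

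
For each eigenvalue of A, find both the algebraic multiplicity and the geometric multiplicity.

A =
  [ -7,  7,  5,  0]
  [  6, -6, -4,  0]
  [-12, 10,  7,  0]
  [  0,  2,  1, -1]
λ = -4: alg = 1, geom = 1; λ = -1: alg = 3, geom = 2

Step 1 — factor the characteristic polynomial to read off the algebraic multiplicities:
  χ_A(x) = (x + 1)^3*(x + 4)

Step 2 — compute geometric multiplicities via the rank-nullity identity g(λ) = n − rank(A − λI):
  rank(A − (-4)·I) = 3, so dim ker(A − (-4)·I) = n − 3 = 1
  rank(A − (-1)·I) = 2, so dim ker(A − (-1)·I) = n − 2 = 2

Summary:
  λ = -4: algebraic multiplicity = 1, geometric multiplicity = 1
  λ = -1: algebraic multiplicity = 3, geometric multiplicity = 2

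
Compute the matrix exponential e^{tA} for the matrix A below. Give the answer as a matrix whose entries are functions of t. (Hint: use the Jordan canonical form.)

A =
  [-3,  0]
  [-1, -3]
e^{tA} =
  [exp(-3*t), 0]
  [-t*exp(-3*t), exp(-3*t)]

Strategy: write A = P · J · P⁻¹ where J is a Jordan canonical form, so e^{tA} = P · e^{tJ} · P⁻¹, and e^{tJ} can be computed block-by-block.

A has Jordan form
J =
  [-3,  1]
  [ 0, -3]
(up to reordering of blocks).

Per-block formulas:
  For a 2×2 Jordan block J_2(-3): exp(t · J_2(-3)) = e^(-3t)·(I + t·N), where N is the 2×2 nilpotent shift.

After assembling e^{tJ} and conjugating by P, we get:

e^{tA} =
  [exp(-3*t), 0]
  [-t*exp(-3*t), exp(-3*t)]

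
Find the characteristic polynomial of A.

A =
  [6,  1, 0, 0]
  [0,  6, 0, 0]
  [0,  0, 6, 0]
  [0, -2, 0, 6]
x^4 - 24*x^3 + 216*x^2 - 864*x + 1296

Expanding det(x·I − A) (e.g. by cofactor expansion or by noting that A is similar to its Jordan form J, which has the same characteristic polynomial as A) gives
  χ_A(x) = x^4 - 24*x^3 + 216*x^2 - 864*x + 1296
which factors as (x - 6)^4. The eigenvalues (with algebraic multiplicities) are λ = 6 with multiplicity 4.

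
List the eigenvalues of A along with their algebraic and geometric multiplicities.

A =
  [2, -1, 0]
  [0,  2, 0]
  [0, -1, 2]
λ = 2: alg = 3, geom = 2

Step 1 — factor the characteristic polynomial to read off the algebraic multiplicities:
  χ_A(x) = (x - 2)^3

Step 2 — compute geometric multiplicities via the rank-nullity identity g(λ) = n − rank(A − λI):
  rank(A − (2)·I) = 1, so dim ker(A − (2)·I) = n − 1 = 2

Summary:
  λ = 2: algebraic multiplicity = 3, geometric multiplicity = 2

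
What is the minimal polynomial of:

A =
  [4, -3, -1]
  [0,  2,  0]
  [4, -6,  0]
x^2 - 4*x + 4

The characteristic polynomial is χ_A(x) = (x - 2)^3, so the eigenvalues are known. The minimal polynomial is
  m_A(x) = Π_λ (x − λ)^{k_λ}
where k_λ is the size of the *largest* Jordan block for λ (equivalently, the smallest k with (A − λI)^k v = 0 for every generalised eigenvector v of λ).

  λ = 2: largest Jordan block has size 2, contributing (x − 2)^2

So m_A(x) = (x - 2)^2 = x^2 - 4*x + 4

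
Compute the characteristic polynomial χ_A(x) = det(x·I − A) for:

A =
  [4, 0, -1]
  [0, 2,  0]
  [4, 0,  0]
x^3 - 6*x^2 + 12*x - 8

Expanding det(x·I − A) (e.g. by cofactor expansion or by noting that A is similar to its Jordan form J, which has the same characteristic polynomial as A) gives
  χ_A(x) = x^3 - 6*x^2 + 12*x - 8
which factors as (x - 2)^3. The eigenvalues (with algebraic multiplicities) are λ = 2 with multiplicity 3.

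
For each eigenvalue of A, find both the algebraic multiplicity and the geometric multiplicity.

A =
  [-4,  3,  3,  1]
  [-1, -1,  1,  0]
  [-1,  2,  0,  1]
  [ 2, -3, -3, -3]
λ = -2: alg = 4, geom = 2

Step 1 — factor the characteristic polynomial to read off the algebraic multiplicities:
  χ_A(x) = (x + 2)^4

Step 2 — compute geometric multiplicities via the rank-nullity identity g(λ) = n − rank(A − λI):
  rank(A − (-2)·I) = 2, so dim ker(A − (-2)·I) = n − 2 = 2

Summary:
  λ = -2: algebraic multiplicity = 4, geometric multiplicity = 2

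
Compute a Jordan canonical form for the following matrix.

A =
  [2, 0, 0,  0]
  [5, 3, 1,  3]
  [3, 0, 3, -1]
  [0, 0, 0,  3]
J_1(2) ⊕ J_3(3)

The characteristic polynomial is
  det(x·I − A) = x^4 - 11*x^3 + 45*x^2 - 81*x + 54 = (x - 3)^3*(x - 2)

Eigenvalues and multiplicities (the geometric multiplicity of λ is n − rank(A − λI), which equals the number of Jordan blocks for λ):
  λ = 2: algebraic multiplicity = 1, geometric multiplicity = 1
  λ = 3: algebraic multiplicity = 3, geometric multiplicity = 1

Determining the block sizes for each eigenvalue:
  λ = 2: one block (gm = 1), so the single block has size am = 1 → block sizes [1]
  λ = 3: one block (gm = 1), so the single block has size am = 3 → block sizes [3]

Assembling the blocks gives a Jordan form
J =
  [2, 0, 0, 0]
  [0, 3, 1, 0]
  [0, 0, 3, 1]
  [0, 0, 0, 3]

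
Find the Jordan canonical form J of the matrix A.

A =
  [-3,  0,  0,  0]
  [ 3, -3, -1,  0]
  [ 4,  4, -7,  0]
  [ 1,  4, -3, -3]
J_2(-5) ⊕ J_1(-3) ⊕ J_1(-3)

The characteristic polynomial is
  det(x·I − A) = x^4 + 16*x^3 + 94*x^2 + 240*x + 225 = (x + 3)^2*(x + 5)^2

Eigenvalues and multiplicities (the geometric multiplicity of λ is n − rank(A − λI), which equals the number of Jordan blocks for λ):
  λ = -5: algebraic multiplicity = 2, geometric multiplicity = 1
  λ = -3: algebraic multiplicity = 2, geometric multiplicity = 2

Determining the block sizes for each eigenvalue:
  λ = -5: one block (gm = 1), so the single block has size am = 2 → block sizes [2]
  λ = -3: gm = am = 2, so every block has size 1 → block sizes [1, 1]

Assembling the blocks gives a Jordan form
J =
  [-5,  1,  0,  0]
  [ 0, -5,  0,  0]
  [ 0,  0, -3,  0]
  [ 0,  0,  0, -3]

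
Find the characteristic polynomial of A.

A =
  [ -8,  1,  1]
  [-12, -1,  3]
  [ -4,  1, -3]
x^3 + 12*x^2 + 48*x + 64

Expanding det(x·I − A) (e.g. by cofactor expansion or by noting that A is similar to its Jordan form J, which has the same characteristic polynomial as A) gives
  χ_A(x) = x^3 + 12*x^2 + 48*x + 64
which factors as (x + 4)^3. The eigenvalues (with algebraic multiplicities) are λ = -4 with multiplicity 3.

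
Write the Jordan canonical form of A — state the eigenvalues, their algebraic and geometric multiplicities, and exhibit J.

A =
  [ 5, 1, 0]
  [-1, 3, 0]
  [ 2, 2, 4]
J_2(4) ⊕ J_1(4)

The characteristic polynomial is
  det(x·I − A) = x^3 - 12*x^2 + 48*x - 64 = (x - 4)^3

Eigenvalues and multiplicities (the geometric multiplicity of λ is n − rank(A − λI), which equals the number of Jordan blocks for λ):
  λ = 4: algebraic multiplicity = 3, geometric multiplicity = 2

Determining the block sizes for each eigenvalue:
  λ = 4: 2 blocks summing to 3 forces exactly one block of size 2 and the rest size 1 → block sizes [2, 1]

Assembling the blocks gives a Jordan form
J =
  [4, 1, 0]
  [0, 4, 0]
  [0, 0, 4]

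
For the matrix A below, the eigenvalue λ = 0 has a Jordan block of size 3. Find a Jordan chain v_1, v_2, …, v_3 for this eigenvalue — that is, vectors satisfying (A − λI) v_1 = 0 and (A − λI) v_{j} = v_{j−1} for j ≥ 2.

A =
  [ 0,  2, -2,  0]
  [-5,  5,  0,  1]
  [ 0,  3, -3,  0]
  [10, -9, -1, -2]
A Jordan chain for λ = 0 of length 3:
v_1 = (-10, -15, -15, 25)ᵀ
v_2 = (0, -5, 0, 10)ᵀ
v_3 = (1, 0, 0, 0)ᵀ

Let N = A − (0)·I. We want v_3 with N^3 v_3 = 0 but N^2 v_3 ≠ 0; then v_{j-1} := N · v_j for j = 3, …, 2.

Pick v_3 = (1, 0, 0, 0)ᵀ.
Then v_2 = N · v_3 = (0, -5, 0, 10)ᵀ.
Then v_1 = N · v_2 = (-10, -15, -15, 25)ᵀ.

Sanity check: (A − (0)·I) v_1 = (0, 0, 0, 0)ᵀ = 0. ✓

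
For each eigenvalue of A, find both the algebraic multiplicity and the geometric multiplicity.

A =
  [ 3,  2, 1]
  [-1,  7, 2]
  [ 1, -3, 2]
λ = 4: alg = 3, geom = 1

Step 1 — factor the characteristic polynomial to read off the algebraic multiplicities:
  χ_A(x) = (x - 4)^3

Step 2 — compute geometric multiplicities via the rank-nullity identity g(λ) = n − rank(A − λI):
  rank(A − (4)·I) = 2, so dim ker(A − (4)·I) = n − 2 = 1

Summary:
  λ = 4: algebraic multiplicity = 3, geometric multiplicity = 1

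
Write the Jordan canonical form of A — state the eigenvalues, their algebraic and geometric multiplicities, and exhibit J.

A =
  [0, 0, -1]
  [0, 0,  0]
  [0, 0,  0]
J_2(0) ⊕ J_1(0)

The characteristic polynomial is
  det(x·I − A) = x^3

Eigenvalues and multiplicities (the geometric multiplicity of λ is n − rank(A − λI), which equals the number of Jordan blocks for λ):
  λ = 0: algebraic multiplicity = 3, geometric multiplicity = 2

Determining the block sizes for each eigenvalue:
  λ = 0: 2 blocks summing to 3 forces exactly one block of size 2 and the rest size 1 → block sizes [2, 1]

Assembling the blocks gives a Jordan form
J =
  [0, 1, 0]
  [0, 0, 0]
  [0, 0, 0]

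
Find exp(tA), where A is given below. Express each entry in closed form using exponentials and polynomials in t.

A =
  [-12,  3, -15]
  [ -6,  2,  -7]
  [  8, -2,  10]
e^{tA} =
  [3*t^2 - 12*t + 1, 3*t, 9*t^2/2 - 15*t]
  [2*t^2 - 6*t, 2*t + 1, 3*t^2 - 7*t]
  [-2*t^2 + 8*t, -2*t, -3*t^2 + 10*t + 1]

Strategy: write A = P · J · P⁻¹ where J is a Jordan canonical form, so e^{tA} = P · e^{tJ} · P⁻¹, and e^{tJ} can be computed block-by-block.

A has Jordan form
J =
  [0, 1, 0]
  [0, 0, 1]
  [0, 0, 0]
(up to reordering of blocks).

Per-block formulas:
  For a 3×3 Jordan block J_3(0): exp(t · J_3(0)) = e^(0t)·(I + t·N + (t^2/2)·N^2), where N is the 3×3 nilpotent shift.

After assembling e^{tJ} and conjugating by P, we get:

e^{tA} =
  [3*t^2 - 12*t + 1, 3*t, 9*t^2/2 - 15*t]
  [2*t^2 - 6*t, 2*t + 1, 3*t^2 - 7*t]
  [-2*t^2 + 8*t, -2*t, -3*t^2 + 10*t + 1]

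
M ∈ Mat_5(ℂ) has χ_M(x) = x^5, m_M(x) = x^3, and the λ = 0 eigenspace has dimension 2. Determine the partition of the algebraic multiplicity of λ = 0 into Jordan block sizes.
Block sizes for λ = 0: [3, 2]

Step 1 — from the characteristic polynomial, algebraic multiplicity of λ = 0 is 5. From dim ker(M − (0)·I) = 2, there are exactly 2 Jordan blocks for λ = 0.
Step 2 — from the minimal polynomial, the factor (x − 0)^3 tells us the largest block for λ = 0 has size 3.
Step 3 — with total size 5, 2 blocks, and largest block 3, the block sizes (in nonincreasing order) are [3, 2].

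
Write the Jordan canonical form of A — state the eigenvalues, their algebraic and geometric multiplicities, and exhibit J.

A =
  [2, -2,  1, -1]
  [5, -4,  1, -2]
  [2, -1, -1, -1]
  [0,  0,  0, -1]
J_3(-1) ⊕ J_1(-1)

The characteristic polynomial is
  det(x·I − A) = x^4 + 4*x^3 + 6*x^2 + 4*x + 1 = (x + 1)^4

Eigenvalues and multiplicities (the geometric multiplicity of λ is n − rank(A − λI), which equals the number of Jordan blocks for λ):
  λ = -1: algebraic multiplicity = 4, geometric multiplicity = 2

Determining the block sizes for each eigenvalue:
  λ = -1: with am = 4 and gm = 2, the partition is not yet determined (e.g. several partitions of 4 into 2 parts exist). Let N = A − (-1)·I. Computing rank(N^1) = 2, rank(N^2) = 1, rank(N^3) = 0; the number of blocks of size ≥ j is rank(N^{j−1}) − rank(N^j), giving [2, 1, 1]. So we have 1 block(s) of size 3, 1 block(s) of size 1 → block sizes [3, 1]

Assembling the blocks gives a Jordan form
J =
  [-1,  1,  0,  0]
  [ 0, -1,  1,  0]
  [ 0,  0, -1,  0]
  [ 0,  0,  0, -1]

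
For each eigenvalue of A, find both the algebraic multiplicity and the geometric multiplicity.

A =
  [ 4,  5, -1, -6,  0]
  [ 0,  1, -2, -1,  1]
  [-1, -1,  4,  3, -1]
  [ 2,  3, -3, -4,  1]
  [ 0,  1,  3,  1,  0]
λ = 1: alg = 5, geom = 2

Step 1 — factor the characteristic polynomial to read off the algebraic multiplicities:
  χ_A(x) = (x - 1)^5

Step 2 — compute geometric multiplicities via the rank-nullity identity g(λ) = n − rank(A − λI):
  rank(A − (1)·I) = 3, so dim ker(A − (1)·I) = n − 3 = 2

Summary:
  λ = 1: algebraic multiplicity = 5, geometric multiplicity = 2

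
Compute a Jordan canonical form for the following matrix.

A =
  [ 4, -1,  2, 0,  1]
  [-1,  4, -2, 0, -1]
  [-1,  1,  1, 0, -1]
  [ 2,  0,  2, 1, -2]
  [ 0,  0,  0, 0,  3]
J_1(1) ⊕ J_2(3) ⊕ J_1(3) ⊕ J_1(3)

The characteristic polynomial is
  det(x·I − A) = x^5 - 13*x^4 + 66*x^3 - 162*x^2 + 189*x - 81 = (x - 3)^4*(x - 1)

Eigenvalues and multiplicities (the geometric multiplicity of λ is n − rank(A − λI), which equals the number of Jordan blocks for λ):
  λ = 1: algebraic multiplicity = 1, geometric multiplicity = 1
  λ = 3: algebraic multiplicity = 4, geometric multiplicity = 3

Determining the block sizes for each eigenvalue:
  λ = 1: one block (gm = 1), so the single block has size am = 1 → block sizes [1]
  λ = 3: 3 blocks summing to 4 forces exactly one block of size 2 and the rest size 1 → block sizes [2, 1, 1]

Assembling the blocks gives a Jordan form
J =
  [1, 0, 0, 0, 0]
  [0, 3, 1, 0, 0]
  [0, 0, 3, 0, 0]
  [0, 0, 0, 3, 0]
  [0, 0, 0, 0, 3]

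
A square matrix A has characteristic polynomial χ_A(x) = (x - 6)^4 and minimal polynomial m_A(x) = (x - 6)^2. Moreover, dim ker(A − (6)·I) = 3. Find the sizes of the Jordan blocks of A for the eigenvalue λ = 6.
Block sizes for λ = 6: [2, 1, 1]

Step 1 — from the characteristic polynomial, algebraic multiplicity of λ = 6 is 4. From dim ker(A − (6)·I) = 3, there are exactly 3 Jordan blocks for λ = 6.
Step 2 — from the minimal polynomial, the factor (x − 6)^2 tells us the largest block for λ = 6 has size 2.
Step 3 — with total size 4, 3 blocks, and largest block 2, the block sizes (in nonincreasing order) are [2, 1, 1].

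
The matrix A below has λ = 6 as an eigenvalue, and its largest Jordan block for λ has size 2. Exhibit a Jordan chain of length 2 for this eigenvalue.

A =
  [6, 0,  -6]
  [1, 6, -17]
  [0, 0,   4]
A Jordan chain for λ = 6 of length 2:
v_1 = (0, 1, 0)ᵀ
v_2 = (1, 0, 0)ᵀ

Let N = A − (6)·I. We want v_2 with N^2 v_2 = 0 but N^1 v_2 ≠ 0; then v_{j-1} := N · v_j for j = 2, …, 2.

Pick v_2 = (1, 0, 0)ᵀ.
Then v_1 = N · v_2 = (0, 1, 0)ᵀ.

Sanity check: (A − (6)·I) v_1 = (0, 0, 0)ᵀ = 0. ✓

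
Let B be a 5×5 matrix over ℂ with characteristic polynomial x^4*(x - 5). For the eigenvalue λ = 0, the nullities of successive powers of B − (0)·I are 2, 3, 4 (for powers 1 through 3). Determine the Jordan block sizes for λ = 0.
Block sizes for λ = 0: [3, 1]

From the dimensions of kernels of powers, the number of Jordan blocks of size at least j is d_j − d_{j−1} where d_j = dim ker(N^j) (with d_0 = 0). Computing the differences gives [2, 1, 1].
The number of blocks of size exactly k is (#blocks of size ≥ k) − (#blocks of size ≥ k + 1), so the partition is: 1 block(s) of size 1, 1 block(s) of size 3.
In nonincreasing order the block sizes are [3, 1].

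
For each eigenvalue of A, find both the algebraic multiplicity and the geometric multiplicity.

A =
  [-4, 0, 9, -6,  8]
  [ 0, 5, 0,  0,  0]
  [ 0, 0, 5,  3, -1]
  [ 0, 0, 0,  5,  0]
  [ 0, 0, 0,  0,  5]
λ = -4: alg = 1, geom = 1; λ = 5: alg = 4, geom = 3

Step 1 — factor the characteristic polynomial to read off the algebraic multiplicities:
  χ_A(x) = (x - 5)^4*(x + 4)

Step 2 — compute geometric multiplicities via the rank-nullity identity g(λ) = n − rank(A − λI):
  rank(A − (-4)·I) = 4, so dim ker(A − (-4)·I) = n − 4 = 1
  rank(A − (5)·I) = 2, so dim ker(A − (5)·I) = n − 2 = 3

Summary:
  λ = -4: algebraic multiplicity = 1, geometric multiplicity = 1
  λ = 5: algebraic multiplicity = 4, geometric multiplicity = 3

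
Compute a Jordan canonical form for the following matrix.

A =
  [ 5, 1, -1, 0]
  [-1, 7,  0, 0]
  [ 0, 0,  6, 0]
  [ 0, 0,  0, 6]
J_3(6) ⊕ J_1(6)

The characteristic polynomial is
  det(x·I − A) = x^4 - 24*x^3 + 216*x^2 - 864*x + 1296 = (x - 6)^4

Eigenvalues and multiplicities (the geometric multiplicity of λ is n − rank(A − λI), which equals the number of Jordan blocks for λ):
  λ = 6: algebraic multiplicity = 4, geometric multiplicity = 2

Determining the block sizes for each eigenvalue:
  λ = 6: with am = 4 and gm = 2, the partition is not yet determined (e.g. several partitions of 4 into 2 parts exist). Let N = A − (6)·I. Computing rank(N^1) = 2, rank(N^2) = 1, rank(N^3) = 0; the number of blocks of size ≥ j is rank(N^{j−1}) − rank(N^j), giving [2, 1, 1]. So we have 1 block(s) of size 3, 1 block(s) of size 1 → block sizes [3, 1]

Assembling the blocks gives a Jordan form
J =
  [6, 1, 0, 0]
  [0, 6, 1, 0]
  [0, 0, 6, 0]
  [0, 0, 0, 6]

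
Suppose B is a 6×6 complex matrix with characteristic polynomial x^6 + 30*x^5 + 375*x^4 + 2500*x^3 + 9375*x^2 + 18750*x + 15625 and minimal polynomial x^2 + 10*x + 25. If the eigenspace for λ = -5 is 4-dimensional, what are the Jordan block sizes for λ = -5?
Block sizes for λ = -5: [2, 2, 1, 1]

Step 1 — from the characteristic polynomial, algebraic multiplicity of λ = -5 is 6. From dim ker(B − (-5)·I) = 4, there are exactly 4 Jordan blocks for λ = -5.
Step 2 — from the minimal polynomial, the factor (x + 5)^2 tells us the largest block for λ = -5 has size 2.
Step 3 — with total size 6, 4 blocks, and largest block 2, the block sizes (in nonincreasing order) are [2, 2, 1, 1].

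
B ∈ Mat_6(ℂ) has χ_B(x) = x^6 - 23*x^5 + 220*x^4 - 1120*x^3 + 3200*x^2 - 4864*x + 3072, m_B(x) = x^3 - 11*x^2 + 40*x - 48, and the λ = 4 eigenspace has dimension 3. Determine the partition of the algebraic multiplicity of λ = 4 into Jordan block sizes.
Block sizes for λ = 4: [2, 2, 1]

Step 1 — from the characteristic polynomial, algebraic multiplicity of λ = 4 is 5. From dim ker(B − (4)·I) = 3, there are exactly 3 Jordan blocks for λ = 4.
Step 2 — from the minimal polynomial, the factor (x − 4)^2 tells us the largest block for λ = 4 has size 2.
Step 3 — with total size 5, 3 blocks, and largest block 2, the block sizes (in nonincreasing order) are [2, 2, 1].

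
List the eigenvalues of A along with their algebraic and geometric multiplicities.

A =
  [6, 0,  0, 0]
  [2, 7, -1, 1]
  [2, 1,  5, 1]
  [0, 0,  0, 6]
λ = 6: alg = 4, geom = 3

Step 1 — factor the characteristic polynomial to read off the algebraic multiplicities:
  χ_A(x) = (x - 6)^4

Step 2 — compute geometric multiplicities via the rank-nullity identity g(λ) = n − rank(A − λI):
  rank(A − (6)·I) = 1, so dim ker(A − (6)·I) = n − 1 = 3

Summary:
  λ = 6: algebraic multiplicity = 4, geometric multiplicity = 3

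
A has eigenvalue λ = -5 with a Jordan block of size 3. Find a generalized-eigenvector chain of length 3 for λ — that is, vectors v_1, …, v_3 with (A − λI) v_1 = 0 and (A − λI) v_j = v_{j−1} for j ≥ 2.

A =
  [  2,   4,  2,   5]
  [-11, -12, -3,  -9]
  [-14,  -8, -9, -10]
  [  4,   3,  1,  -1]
A Jordan chain for λ = -5 of length 3:
v_1 = (-3, 6, 6, -3)ᵀ
v_2 = (7, -11, -14, 4)ᵀ
v_3 = (1, 0, 0, 0)ᵀ

Let N = A − (-5)·I. We want v_3 with N^3 v_3 = 0 but N^2 v_3 ≠ 0; then v_{j-1} := N · v_j for j = 3, …, 2.

Pick v_3 = (1, 0, 0, 0)ᵀ.
Then v_2 = N · v_3 = (7, -11, -14, 4)ᵀ.
Then v_1 = N · v_2 = (-3, 6, 6, -3)ᵀ.

Sanity check: (A − (-5)·I) v_1 = (0, 0, 0, 0)ᵀ = 0. ✓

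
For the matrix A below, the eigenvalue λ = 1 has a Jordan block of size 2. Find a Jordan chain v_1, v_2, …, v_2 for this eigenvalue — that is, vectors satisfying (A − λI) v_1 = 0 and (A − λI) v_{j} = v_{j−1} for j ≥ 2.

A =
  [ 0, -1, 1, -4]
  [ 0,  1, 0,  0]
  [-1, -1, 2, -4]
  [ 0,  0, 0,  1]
A Jordan chain for λ = 1 of length 2:
v_1 = (-1, 0, -1, 0)ᵀ
v_2 = (1, 0, 0, 0)ᵀ

Let N = A − (1)·I. We want v_2 with N^2 v_2 = 0 but N^1 v_2 ≠ 0; then v_{j-1} := N · v_j for j = 2, …, 2.

Pick v_2 = (1, 0, 0, 0)ᵀ.
Then v_1 = N · v_2 = (-1, 0, -1, 0)ᵀ.

Sanity check: (A − (1)·I) v_1 = (0, 0, 0, 0)ᵀ = 0. ✓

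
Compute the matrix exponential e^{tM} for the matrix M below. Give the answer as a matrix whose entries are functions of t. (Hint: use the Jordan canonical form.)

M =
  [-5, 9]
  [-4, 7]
e^{tM} =
  [-6*t*exp(t) + exp(t), 9*t*exp(t)]
  [-4*t*exp(t), 6*t*exp(t) + exp(t)]

Strategy: write M = P · J · P⁻¹ where J is a Jordan canonical form, so e^{tM} = P · e^{tJ} · P⁻¹, and e^{tJ} can be computed block-by-block.

M has Jordan form
J =
  [1, 1]
  [0, 1]
(up to reordering of blocks).

Per-block formulas:
  For a 2×2 Jordan block J_2(1): exp(t · J_2(1)) = e^(1t)·(I + t·N), where N is the 2×2 nilpotent shift.

After assembling e^{tJ} and conjugating by P, we get:

e^{tM} =
  [-6*t*exp(t) + exp(t), 9*t*exp(t)]
  [-4*t*exp(t), 6*t*exp(t) + exp(t)]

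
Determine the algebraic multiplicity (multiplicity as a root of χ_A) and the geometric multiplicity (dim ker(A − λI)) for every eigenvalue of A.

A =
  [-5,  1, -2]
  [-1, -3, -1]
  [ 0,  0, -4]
λ = -4: alg = 3, geom = 1

Step 1 — factor the characteristic polynomial to read off the algebraic multiplicities:
  χ_A(x) = (x + 4)^3

Step 2 — compute geometric multiplicities via the rank-nullity identity g(λ) = n − rank(A − λI):
  rank(A − (-4)·I) = 2, so dim ker(A − (-4)·I) = n − 2 = 1

Summary:
  λ = -4: algebraic multiplicity = 3, geometric multiplicity = 1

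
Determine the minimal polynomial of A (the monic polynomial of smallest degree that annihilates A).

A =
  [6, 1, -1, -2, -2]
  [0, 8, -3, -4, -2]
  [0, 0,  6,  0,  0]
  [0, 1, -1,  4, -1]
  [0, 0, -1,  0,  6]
x^3 - 18*x^2 + 108*x - 216

The characteristic polynomial is χ_A(x) = (x - 6)^5, so the eigenvalues are known. The minimal polynomial is
  m_A(x) = Π_λ (x − λ)^{k_λ}
where k_λ is the size of the *largest* Jordan block for λ (equivalently, the smallest k with (A − λI)^k v = 0 for every generalised eigenvector v of λ).

  λ = 6: largest Jordan block has size 3, contributing (x − 6)^3

So m_A(x) = (x - 6)^3 = x^3 - 18*x^2 + 108*x - 216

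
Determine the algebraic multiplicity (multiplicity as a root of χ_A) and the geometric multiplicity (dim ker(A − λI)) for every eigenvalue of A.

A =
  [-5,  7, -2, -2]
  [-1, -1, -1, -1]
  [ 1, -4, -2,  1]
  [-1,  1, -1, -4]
λ = -3: alg = 4, geom = 2

Step 1 — factor the characteristic polynomial to read off the algebraic multiplicities:
  χ_A(x) = (x + 3)^4

Step 2 — compute geometric multiplicities via the rank-nullity identity g(λ) = n − rank(A − λI):
  rank(A − (-3)·I) = 2, so dim ker(A − (-3)·I) = n − 2 = 2

Summary:
  λ = -3: algebraic multiplicity = 4, geometric multiplicity = 2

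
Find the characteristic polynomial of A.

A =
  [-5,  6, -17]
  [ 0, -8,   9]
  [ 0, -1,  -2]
x^3 + 15*x^2 + 75*x + 125

Expanding det(x·I − A) (e.g. by cofactor expansion or by noting that A is similar to its Jordan form J, which has the same characteristic polynomial as A) gives
  χ_A(x) = x^3 + 15*x^2 + 75*x + 125
which factors as (x + 5)^3. The eigenvalues (with algebraic multiplicities) are λ = -5 with multiplicity 3.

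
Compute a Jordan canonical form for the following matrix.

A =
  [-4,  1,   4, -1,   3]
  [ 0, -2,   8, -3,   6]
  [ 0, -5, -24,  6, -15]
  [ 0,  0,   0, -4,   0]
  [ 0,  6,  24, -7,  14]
J_2(-4) ⊕ J_2(-4) ⊕ J_1(-4)

The characteristic polynomial is
  det(x·I − A) = x^5 + 20*x^4 + 160*x^3 + 640*x^2 + 1280*x + 1024 = (x + 4)^5

Eigenvalues and multiplicities (the geometric multiplicity of λ is n − rank(A − λI), which equals the number of Jordan blocks for λ):
  λ = -4: algebraic multiplicity = 5, geometric multiplicity = 3

Determining the block sizes for each eigenvalue:
  λ = -4: with am = 5 and gm = 3, the partition is not yet determined (e.g. several partitions of 5 into 3 parts exist). Let N = A − (-4)·I. Computing rank(N^1) = 2, rank(N^2) = 0; the number of blocks of size ≥ j is rank(N^{j−1}) − rank(N^j), giving [3, 2]. So we have 2 block(s) of size 2, 1 block(s) of size 1 → block sizes [2, 2, 1]

Assembling the blocks gives a Jordan form
J =
  [-4,  1,  0,  0,  0]
  [ 0, -4,  0,  0,  0]
  [ 0,  0, -4,  1,  0]
  [ 0,  0,  0, -4,  0]
  [ 0,  0,  0,  0, -4]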